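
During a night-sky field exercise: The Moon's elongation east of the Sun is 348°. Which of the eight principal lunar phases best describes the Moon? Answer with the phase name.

348° lies in the new moon sector of the 8-phase cycle.

new moon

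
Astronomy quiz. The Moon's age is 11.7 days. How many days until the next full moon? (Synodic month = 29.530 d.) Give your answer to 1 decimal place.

Full moon occurs at elongation 180°, i.e. at age 29.530 × 180/360 = 14.765 d.
That is 14.765 − 11.7 = 3.065 days ahead.

3.1 days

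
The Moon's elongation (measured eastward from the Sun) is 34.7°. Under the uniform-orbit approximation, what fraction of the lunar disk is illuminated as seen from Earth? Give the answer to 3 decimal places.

f = (1 − cos 34.7°)/2 = (1 − 0.822)/2 ≈ 0.089.

0.089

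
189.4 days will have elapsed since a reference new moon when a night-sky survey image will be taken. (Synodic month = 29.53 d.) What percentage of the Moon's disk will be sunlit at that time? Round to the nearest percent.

189.4 d spans 6 complete synodic months (6 × 29.53 = 177.18 d) plus 12.22 d.
The Moon has covered 12.22/29.53 of its cycle, so θ ≈ 360° × 12.22/29.53 = 149.0°.
cos 149.0° = (-0.857), so f = (1 − (-0.857))/2 = 0.928, so 93%.

93%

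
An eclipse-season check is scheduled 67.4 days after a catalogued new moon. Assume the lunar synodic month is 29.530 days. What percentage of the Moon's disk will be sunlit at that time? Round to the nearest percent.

Reduce mod P: 67.4 − 2×29.530 = 8.34 d into the current lunation.
Phase angle: θ = 360°·(8.34 d)/(29.530 d) = 101.7°.
With cos θ = (-0.202), the lit fraction is (1 − (-0.202))/2 ≈ 0.601, so 60%.

60%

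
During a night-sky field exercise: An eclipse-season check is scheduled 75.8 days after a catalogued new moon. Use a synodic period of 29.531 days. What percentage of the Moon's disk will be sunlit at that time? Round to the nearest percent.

Reduce mod P: 75.8 − 2×29.531 = 16.74 d into the current lunation.
Elongation θ = 360° × 16.74/29.531 ≈ 204.0°.
With cos θ = (-0.913), the lit fraction is (1 − (-0.913))/2 ≈ 0.957, so 96%.

96%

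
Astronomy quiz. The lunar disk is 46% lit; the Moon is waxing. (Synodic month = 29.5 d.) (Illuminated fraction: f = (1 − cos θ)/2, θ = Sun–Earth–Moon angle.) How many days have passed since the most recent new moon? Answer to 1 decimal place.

7.0 days

From f = (1 − cos θ)/2: cos θ = 1 − 2×0.46 = 0.080; arccos → 85.4°.
Before full moon the principal value applies: θ = 85.4°.
At 360°/29.5 d per day, 85.4° corresponds to 7.00 days.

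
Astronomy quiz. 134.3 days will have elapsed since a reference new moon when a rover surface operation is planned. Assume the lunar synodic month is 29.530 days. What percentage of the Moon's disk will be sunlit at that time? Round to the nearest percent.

134.3 d spans 4 complete synodic months (4 × 29.530 = 118.12 d) plus 16.18 d.
The Moon has covered 16.18/29.530 of its cycle, so θ ≈ 360° × 16.18/29.530 = 197.3°.
cos 197.3° = (-0.955), so f = (1 − (-0.955))/2 = 0.978, so 98%.

98%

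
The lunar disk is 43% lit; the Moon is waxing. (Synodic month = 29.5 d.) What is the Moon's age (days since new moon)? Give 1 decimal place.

cos θ = 1 − 2f = 0.140, giving a principal value of 82.0°.
The Moon is waxing (0°–180°), so θ = 82.0° directly.
At 360°/29.5 d per day, 82.0° corresponds to 6.72 days.

6.7 days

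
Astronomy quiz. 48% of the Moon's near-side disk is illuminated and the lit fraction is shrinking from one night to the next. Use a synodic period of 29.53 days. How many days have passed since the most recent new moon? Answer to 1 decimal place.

22.3 days

cos θ = 1 − 2f = 0.040, giving a principal value of 87.7°.
Since the Moon is past full (waning), take the reflex angle: θ = 360° − 87.7° = 272.3°.
At 360°/29.53 d per day, 272.3° corresponds to 22.34 days.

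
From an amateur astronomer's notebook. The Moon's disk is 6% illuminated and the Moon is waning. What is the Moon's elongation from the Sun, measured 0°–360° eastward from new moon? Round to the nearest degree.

From f = (1 − cos θ)/2: cos θ = 1 − 2×0.06 = 0.880; arccos → 28.4°.
Since the Moon is past full (waning), take the reflex angle: θ = 360° − 28.4° = 331.6°.

332°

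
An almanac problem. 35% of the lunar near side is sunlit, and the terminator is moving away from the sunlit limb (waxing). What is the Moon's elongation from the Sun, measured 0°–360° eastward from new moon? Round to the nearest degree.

73°

Invert f = (1 − cos θ)/2 to get cos θ = 1 − 2(0.35) = 0.300, hence θ₀ = arccos 0.300 = 72.5°.
The Moon is waxing (0°–180°), so θ = 72.5° directly.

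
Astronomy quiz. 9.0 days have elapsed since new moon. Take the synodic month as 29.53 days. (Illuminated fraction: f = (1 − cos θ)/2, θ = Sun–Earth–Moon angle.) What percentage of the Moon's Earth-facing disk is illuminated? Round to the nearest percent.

67%

Elongation θ = 360° × 9.0/29.53 ≈ 109.7°.
With cos θ = (-0.337), the lit fraction is (1 − (-0.337))/2 ≈ 0.669, so 67%.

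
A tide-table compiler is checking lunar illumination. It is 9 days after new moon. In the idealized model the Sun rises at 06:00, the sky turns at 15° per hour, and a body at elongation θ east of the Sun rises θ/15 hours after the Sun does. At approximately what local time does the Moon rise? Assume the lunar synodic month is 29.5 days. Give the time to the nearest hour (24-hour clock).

13:00

Phase angle: θ = 360°·(9 d)/(29.5 d) = 109.8°.
The Moon trails the Sun by θ/15 = 109.8/15 ≈ 7.32 hours.
06:00 + 7.32 h ≈ 13:19 → 13:00 to the nearest hour.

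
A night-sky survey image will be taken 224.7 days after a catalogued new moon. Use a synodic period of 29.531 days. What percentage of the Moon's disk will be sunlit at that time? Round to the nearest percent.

Reduce mod P: 224.7 − 7×29.531 = 17.98 d into the current lunation.
Elongation θ = 360° × 17.98/29.531 ≈ 219.2°.
Illuminated fraction = (1 − cos 219.2°)/2 = (1 − (-0.775))/2 ≈ 0.887, so 89%.

89%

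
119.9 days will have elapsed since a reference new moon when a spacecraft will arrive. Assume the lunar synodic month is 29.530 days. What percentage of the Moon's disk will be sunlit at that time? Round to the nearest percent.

119.9/29.530 = 4.060 lunations, so 4 complete cycles and 1.78 d into the next.
Phase angle: θ = 360°·(1.78 d)/(29.530 d) = 21.7°.
With cos θ = 0.929, the lit fraction is (1 − 0.929)/2 ≈ 0.035, so 4%.

4%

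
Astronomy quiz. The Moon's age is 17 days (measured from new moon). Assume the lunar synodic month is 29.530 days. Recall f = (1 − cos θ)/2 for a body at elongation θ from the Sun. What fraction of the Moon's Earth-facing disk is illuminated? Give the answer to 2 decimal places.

0.94

The Moon has covered 17/29.530 of its cycle, so θ ≈ 360° × 17/29.530 = 207.2°.
Illuminated fraction = (1 − cos 207.2°)/2 = (1 − (-0.889))/2 ≈ 0.945.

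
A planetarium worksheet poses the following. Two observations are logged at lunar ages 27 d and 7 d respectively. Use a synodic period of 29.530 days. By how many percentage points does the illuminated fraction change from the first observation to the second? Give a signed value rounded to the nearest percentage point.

θ₁ = 360° × 27/29.530 = 329.2°, f₁ = (1 − cos θ₁)/2 = 0.071.
θ₂ = 360° × 7/29.530 = 85.3°, f₂ = (1 − cos θ₂)/2 = 0.459.
Change = f₂ − f₁ = +0.389 → +39 percentage points.

+39 percentage points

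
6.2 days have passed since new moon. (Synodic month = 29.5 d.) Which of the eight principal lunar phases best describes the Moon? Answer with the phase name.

first quarter

θ ≈ 360° × 6.2/29.5 = 76°, which falls in the first quarter sector.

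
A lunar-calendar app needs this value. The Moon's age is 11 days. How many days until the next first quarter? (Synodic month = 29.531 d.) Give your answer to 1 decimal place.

25.9 days

First quarter occurs at elongation 90°, i.e. at age 29.531 × 90/360 = 7.383 d.
This lunation's first quarter (7.383 d) has passed, so add one period: 36.914 − 11 = 25.914 days.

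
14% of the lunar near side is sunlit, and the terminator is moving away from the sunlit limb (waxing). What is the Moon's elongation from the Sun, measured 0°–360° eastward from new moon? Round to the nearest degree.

From f = (1 − cos θ)/2: cos θ = 1 − 2×0.14 = 0.720; arccos → 43.9°.
The Moon is waxing (0°–180°), so θ = 43.9° directly.

44°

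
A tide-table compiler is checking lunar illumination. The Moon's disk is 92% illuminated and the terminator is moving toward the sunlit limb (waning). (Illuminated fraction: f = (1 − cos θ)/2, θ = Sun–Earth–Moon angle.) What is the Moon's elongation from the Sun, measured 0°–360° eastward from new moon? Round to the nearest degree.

From f = (1 − cos θ)/2: cos θ = 1 − 2×0.92 = -0.840; arccos → 147.1°.
Since the Moon is past full (waning), take the reflex angle: θ = 360° − 147.1° = 212.9°.

213°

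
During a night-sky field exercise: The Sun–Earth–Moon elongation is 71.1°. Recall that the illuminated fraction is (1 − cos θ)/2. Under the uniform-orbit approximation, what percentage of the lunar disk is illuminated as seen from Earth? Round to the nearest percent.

34%

Half-versine of 71.1°: (1 − 0.324)/2 = 0.338, i.e. 34%.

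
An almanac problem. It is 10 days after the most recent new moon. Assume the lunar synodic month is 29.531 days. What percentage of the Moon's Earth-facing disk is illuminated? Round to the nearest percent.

76%

Elongation θ = 360° × 10/29.531 ≈ 121.9°.
cos 121.9° = (-0.529), so f = (1 − (-0.529))/2 = 0.764, so 76%.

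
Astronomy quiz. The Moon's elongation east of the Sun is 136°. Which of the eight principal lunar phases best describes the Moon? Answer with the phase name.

136° lies in the waxing gibbous sector of the 8-phase cycle.

waxing gibbous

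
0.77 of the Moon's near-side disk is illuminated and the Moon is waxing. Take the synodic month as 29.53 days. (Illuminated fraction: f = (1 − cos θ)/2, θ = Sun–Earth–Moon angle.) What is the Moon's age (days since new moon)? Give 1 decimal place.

Invert f = (1 − cos θ)/2 to get cos θ = 1 − 2(0.77) = -0.540, hence θ₀ = arccos -0.540 = 122.7°.
Waxing ⇒ before full, so θ = 122.7°.
Age = 29.53 × 122.7°/360° ≈ 10.06 days.

10.1 days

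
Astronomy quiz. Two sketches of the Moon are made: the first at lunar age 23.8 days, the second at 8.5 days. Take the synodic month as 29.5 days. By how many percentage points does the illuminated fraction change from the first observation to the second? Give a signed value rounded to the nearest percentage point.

θ₁ = 360° × 23.8/29.5 = 290.4°, f₁ = (1 − cos θ₁)/2 = 0.325.
θ₂ = 360° × 8.5/29.5 = 103.7°, f₂ = (1 − cos θ₂)/2 = 0.619.
Change = f₂ − f₁ = +0.293 → +29 percentage points.

+29 pp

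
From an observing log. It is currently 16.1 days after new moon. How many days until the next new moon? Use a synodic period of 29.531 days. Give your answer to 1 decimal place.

One full lunation from the last new moon is 29.531 d; remaining = 29.531 − 16.1 = 13.431 d.

13.4 days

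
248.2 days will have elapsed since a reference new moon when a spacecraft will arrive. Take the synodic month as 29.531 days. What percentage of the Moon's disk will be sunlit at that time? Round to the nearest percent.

Reduce mod P: 248.2 − 8×29.531 = 11.95 d into the current lunation.
Phase angle: θ = 360°·(11.95 d)/(29.531 d) = 145.7°.
cos 145.7° = (-0.826), so f = (1 − (-0.826))/2 = 0.913, so 91%.

91%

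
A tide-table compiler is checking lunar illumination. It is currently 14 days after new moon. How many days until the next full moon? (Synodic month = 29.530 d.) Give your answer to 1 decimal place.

Full moon is 0.5 of the way through the cycle: age 0.5 × 29.530 = 14.765 d.
That is 14.765 − 14 = 0.765 days ahead.

0.8 days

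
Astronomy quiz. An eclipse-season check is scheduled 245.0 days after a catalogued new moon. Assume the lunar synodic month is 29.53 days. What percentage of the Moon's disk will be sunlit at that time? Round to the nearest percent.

Reduce mod P: 245.0 − 8×29.53 = 8.76 d into the current lunation.
The Moon has covered 8.76/29.53 of its cycle, so θ ≈ 360° × 8.76/29.53 = 106.8°.
cos 106.8° = (-0.289), so f = (1 − (-0.289))/2 = 0.644, so 64%.

64%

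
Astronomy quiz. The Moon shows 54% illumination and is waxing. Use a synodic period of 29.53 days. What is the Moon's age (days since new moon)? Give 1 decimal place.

7.8 days

From f = (1 − cos θ)/2: cos θ = 1 − 2×0.54 = -0.080; arccos → 94.6°.
Before full moon the principal value applies: θ = 94.6°.
Age = 29.53 × 94.6°/360° ≈ 7.76 days.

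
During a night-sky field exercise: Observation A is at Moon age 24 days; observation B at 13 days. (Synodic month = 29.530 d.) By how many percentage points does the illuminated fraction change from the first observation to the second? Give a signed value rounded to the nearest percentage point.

θ₁ = 360° × 24/29.530 = 292.6°, f₁ = (1 − cos θ₁)/2 = 0.308.
θ₂ = 360° × 13/29.530 = 158.5°, f₂ = (1 − cos θ₂)/2 = 0.965.
Change = f₂ − f₁ = +0.657 → +66 percentage points.

+66 pp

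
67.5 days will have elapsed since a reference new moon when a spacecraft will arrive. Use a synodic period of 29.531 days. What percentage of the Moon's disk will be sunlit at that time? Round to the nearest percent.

61%

67.5/29.531 = 2.286 lunations, so 2 complete cycles and 8.44 d into the next.
The Moon has covered 8.44/29.531 of its cycle, so θ ≈ 360° × 8.44/29.531 = 102.9°.
Illuminated fraction = (1 − cos 102.9°)/2 = (1 − (-0.223))/2 ≈ 0.611, so 61%.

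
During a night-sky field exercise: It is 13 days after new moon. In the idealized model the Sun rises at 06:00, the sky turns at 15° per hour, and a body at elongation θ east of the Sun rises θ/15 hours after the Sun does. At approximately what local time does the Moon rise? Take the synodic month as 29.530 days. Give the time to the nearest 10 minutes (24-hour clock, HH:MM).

Phase angle: θ = 360°·(13 d)/(29.530 d) = 158.5°.
At 15° of sky rotation per hour, 158.5° corresponds to a 10.57 h lag.
06:00 + 10.566 h ≈ 16:34 → 16:30 to the nearest ten minutes.

16:30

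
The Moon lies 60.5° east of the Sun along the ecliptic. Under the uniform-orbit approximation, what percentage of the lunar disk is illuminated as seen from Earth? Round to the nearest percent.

Half-versine of 60.5°: (1 − 0.492)/2 = 0.254, i.e. 25%.

25%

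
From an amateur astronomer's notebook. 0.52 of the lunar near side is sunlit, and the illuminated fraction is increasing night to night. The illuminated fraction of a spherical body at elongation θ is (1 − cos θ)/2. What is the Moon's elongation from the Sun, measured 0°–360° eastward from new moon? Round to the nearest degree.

92°

Invert f = (1 − cos θ)/2 to get cos θ = 1 − 2(0.52) = -0.040, hence θ₀ = arccos -0.040 = 92.3°.
Before full moon the principal value applies: θ = 92.3°.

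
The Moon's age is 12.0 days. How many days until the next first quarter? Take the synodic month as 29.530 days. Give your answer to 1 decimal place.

First quarter occurs at elongation 90°, i.e. at age 29.530 × 90/360 = 7.383 d.
Already past this cycle's first quarter; the next is at 7.383 + 29.530 = 36.913 d, so 36.913 − 12.0 = 24.913 days.

24.9 days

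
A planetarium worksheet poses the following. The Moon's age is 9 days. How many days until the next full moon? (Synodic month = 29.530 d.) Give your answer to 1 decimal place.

5.8 days

Full moon occurs at elongation 180°, i.e. at age 29.530 × 180/360 = 14.765 d.
So 5.765 days remain (14.765 − 9).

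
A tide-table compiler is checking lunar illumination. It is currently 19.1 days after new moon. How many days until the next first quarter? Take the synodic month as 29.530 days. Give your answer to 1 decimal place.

17.8 days

First quarter is 0.25 of the way through the cycle: age 0.25 × 29.530 = 7.383 d.
This lunation's first quarter (7.383 d) has passed, so add one period: 36.913 − 19.1 = 17.812 days.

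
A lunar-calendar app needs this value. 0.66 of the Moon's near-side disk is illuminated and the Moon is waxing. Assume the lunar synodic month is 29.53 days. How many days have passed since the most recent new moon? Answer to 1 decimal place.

8.9 days

Invert f = (1 − cos θ)/2 to get cos θ = 1 − 2(0.66) = -0.320, hence θ₀ = arccos -0.320 = 108.7°.
Before full moon the principal value applies: θ = 108.7°.
That fraction of the synodic month is 108.7/360 × 29.53 d ≈ 8.91 d.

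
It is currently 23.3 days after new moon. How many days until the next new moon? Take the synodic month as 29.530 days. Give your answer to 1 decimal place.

6.2 days

The next new moon completes the synodic month: 29.530 − 23.3 = 6.230 days.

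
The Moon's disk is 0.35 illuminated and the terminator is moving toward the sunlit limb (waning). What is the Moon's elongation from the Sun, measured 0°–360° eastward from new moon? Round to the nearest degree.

287°

From f = (1 − cos θ)/2: cos θ = 1 − 2×0.35 = 0.300; arccos → 72.5°.
Waning ⇒ past full, so θ = 360° − 72.5° = 287.5°.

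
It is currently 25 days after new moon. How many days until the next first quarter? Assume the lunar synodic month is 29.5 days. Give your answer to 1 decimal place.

First quarter is 0.25 of the way through the cycle: age 0.25 × 29.5 = 7.375 d.
Already past this cycle's first quarter; the next is at 7.375 + 29.5 = 36.875 d, so 36.875 − 25 = 11.875 days.

11.9 days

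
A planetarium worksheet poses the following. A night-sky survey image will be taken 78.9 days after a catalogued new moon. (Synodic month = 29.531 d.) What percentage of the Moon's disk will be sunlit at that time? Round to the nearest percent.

74%

78.9 d spans 2 complete synodic months (2 × 29.531 = 59.06 d) plus 19.84 d.
Phase angle: θ = 360°·(19.84 d)/(29.531 d) = 241.8°.
cos 241.8° = (-0.472), so f = (1 − (-0.472))/2 = 0.736, so 74%.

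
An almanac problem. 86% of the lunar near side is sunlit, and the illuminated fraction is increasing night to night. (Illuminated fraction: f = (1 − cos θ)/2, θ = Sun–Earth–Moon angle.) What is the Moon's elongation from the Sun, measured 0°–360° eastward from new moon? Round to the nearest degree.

From f = (1 − cos θ)/2: cos θ = 1 − 2×0.86 = -0.720; arccos → 136.1°.
The Moon is waxing (0°–180°), so θ = 136.1° directly.

136°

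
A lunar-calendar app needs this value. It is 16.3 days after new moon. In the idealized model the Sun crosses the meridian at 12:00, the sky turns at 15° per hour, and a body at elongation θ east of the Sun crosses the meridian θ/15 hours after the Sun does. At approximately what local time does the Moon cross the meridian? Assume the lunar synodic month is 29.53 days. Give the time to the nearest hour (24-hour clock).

01:00

Elongation θ = 360° × 16.3/29.53 ≈ 198.7°.
The Moon trails the Sun by θ/15 = 198.7/15 ≈ 13.25 hours.
12:00 + 13.25 h ≈ 01:15 → 01:00 to the nearest hour.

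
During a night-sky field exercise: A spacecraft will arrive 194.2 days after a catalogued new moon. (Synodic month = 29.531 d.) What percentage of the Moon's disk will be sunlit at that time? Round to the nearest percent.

94%

194.2/29.531 = 6.576 lunations, so 6 complete cycles and 17.01 d into the next.
Phase angle: θ = 360°·(17.01 d)/(29.531 d) = 207.4°.
With cos θ = (-0.888), the lit fraction is (1 − (-0.888))/2 ≈ 0.944, so 94%.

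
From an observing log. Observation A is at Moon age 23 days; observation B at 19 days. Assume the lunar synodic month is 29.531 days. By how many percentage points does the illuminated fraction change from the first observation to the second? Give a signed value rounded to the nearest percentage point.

+40 percentage points

θ₁ = 360° × 23/29.531 = 280.4°, f₁ = (1 − cos θ₁)/2 = 0.410.
θ₂ = 360° × 19/29.531 = 231.6°, f₂ = (1 − cos θ₂)/2 = 0.810.
Change = f₂ − f₁ = +0.401 → +40 percentage points.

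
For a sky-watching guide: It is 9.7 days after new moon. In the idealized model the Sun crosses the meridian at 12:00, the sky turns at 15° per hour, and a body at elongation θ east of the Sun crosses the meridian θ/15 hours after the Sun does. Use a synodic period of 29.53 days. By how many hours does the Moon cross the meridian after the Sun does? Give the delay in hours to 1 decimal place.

The Moon has covered 9.7/29.53 of its cycle, so θ ≈ 360° × 9.7/29.53 = 118.3°.
The Moon trails the Sun by θ/15 = 118.3/15 ≈ 7.88 hours.
So the Moon crosses the meridian 7.88 h after the Sun.

7.9 h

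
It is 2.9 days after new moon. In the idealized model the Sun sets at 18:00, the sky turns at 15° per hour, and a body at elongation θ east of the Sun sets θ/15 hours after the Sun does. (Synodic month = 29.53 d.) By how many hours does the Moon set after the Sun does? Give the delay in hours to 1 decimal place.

2.4 h

Phase angle: θ = 360°·(2.9 d)/(29.53 d) = 35.4°.
The Moon trails the Sun by θ/15 = 35.4/15 ≈ 2.36 hours.
So the Moon sets 2.36 h after the Sun.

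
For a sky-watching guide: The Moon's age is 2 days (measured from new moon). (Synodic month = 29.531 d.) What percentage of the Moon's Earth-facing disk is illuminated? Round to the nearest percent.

4%

Phase angle: θ = 360°·(2 d)/(29.531 d) = 24.4°.
Illuminated fraction = (1 − cos 24.4°)/2 = (1 − 0.911)/2 ≈ 0.045, so 4%.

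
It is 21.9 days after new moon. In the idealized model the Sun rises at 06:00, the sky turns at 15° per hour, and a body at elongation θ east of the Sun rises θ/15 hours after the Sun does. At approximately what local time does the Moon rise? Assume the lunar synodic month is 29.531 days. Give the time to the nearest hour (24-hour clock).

00:00

Phase angle: θ = 360°·(21.9 d)/(29.531 d) = 267.0°.
The Moon trails the Sun by θ/15 = 267.0/15 ≈ 17.80 hours.
06:00 + 17.80 h ≈ 23:48 → 00:00 to the nearest hour.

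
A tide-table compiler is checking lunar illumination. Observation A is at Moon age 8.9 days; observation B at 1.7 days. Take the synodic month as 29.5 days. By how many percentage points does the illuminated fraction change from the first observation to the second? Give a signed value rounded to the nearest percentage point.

First observation: θ = 360°·8.9/29.5 = 108.6°, so f = 0.660.
Second observation: θ = 20.7°, f = 0.032.
Δf = 0.032 − 0.660 = -0.627, i.e. -63 pp.

-63 pp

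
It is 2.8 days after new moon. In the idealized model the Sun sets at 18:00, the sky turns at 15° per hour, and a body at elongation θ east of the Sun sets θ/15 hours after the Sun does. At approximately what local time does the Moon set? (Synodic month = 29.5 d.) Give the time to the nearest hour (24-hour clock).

20:00

Elongation θ = 360° × 2.8/29.5 ≈ 34.2°.
At 15° of sky rotation per hour, 34.2° corresponds to a 2.28 h lag.
18:00 + 2.28 h ≈ 20:17 → 20:00 to the nearest hour.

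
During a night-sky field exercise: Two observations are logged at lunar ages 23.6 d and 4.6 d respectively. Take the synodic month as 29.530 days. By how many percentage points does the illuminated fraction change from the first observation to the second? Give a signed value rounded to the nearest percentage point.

θ₁ = 360° × 23.6/29.530 = 287.7°, f₁ = (1 − cos θ₁)/2 = 0.348.
θ₂ = 360° × 4.6/29.530 = 56.1°, f₂ = (1 − cos θ₂)/2 = 0.221.
Change = f₂ − f₁ = -0.127 → -13 percentage points.

-13 percentage points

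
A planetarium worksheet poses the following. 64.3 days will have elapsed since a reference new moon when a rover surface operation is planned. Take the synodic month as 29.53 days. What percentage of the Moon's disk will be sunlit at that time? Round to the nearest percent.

28%

Reduce mod P: 64.3 − 2×29.53 = 5.24 d into the current lunation.
The Moon has covered 5.24/29.53 of its cycle, so θ ≈ 360° × 5.24/29.53 = 63.9°.
With cos θ = 0.440, the lit fraction is (1 − 0.440)/2 ≈ 0.280, so 28%.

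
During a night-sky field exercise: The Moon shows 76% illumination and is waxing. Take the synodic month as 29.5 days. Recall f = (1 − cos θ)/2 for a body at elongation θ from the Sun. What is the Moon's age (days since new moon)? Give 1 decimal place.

From f = (1 − cos θ)/2: cos θ = 1 − 2×0.76 = -0.520; arccos → 121.3°.
Before full moon the principal value applies: θ = 121.3°.
Age = 29.5 × 121.3°/360° ≈ 9.94 days.

9.9 days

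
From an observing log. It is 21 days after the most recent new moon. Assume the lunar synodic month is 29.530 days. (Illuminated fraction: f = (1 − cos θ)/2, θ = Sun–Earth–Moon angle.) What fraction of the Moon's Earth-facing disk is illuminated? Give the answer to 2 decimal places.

0.62

The Moon has covered 21/29.530 of its cycle, so θ ≈ 360° × 21/29.530 = 256.0°.
cos 256.0° = (-0.242), so f = (1 − (-0.242))/2 = 0.621.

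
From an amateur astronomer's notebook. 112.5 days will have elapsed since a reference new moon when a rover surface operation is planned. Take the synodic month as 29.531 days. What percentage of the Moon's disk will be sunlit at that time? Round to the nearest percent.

32%

112.5/29.531 = 3.810 lunations, so 3 complete cycles and 23.91 d into the next.
The Moon has covered 23.91/29.531 of its cycle, so θ ≈ 360° × 23.91/29.531 = 291.4°.
cos 291.4° = 0.366, so f = (1 − 0.366)/2 = 0.317, so 32%.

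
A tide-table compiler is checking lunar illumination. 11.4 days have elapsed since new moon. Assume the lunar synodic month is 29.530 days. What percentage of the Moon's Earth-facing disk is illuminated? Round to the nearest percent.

88%

Phase angle: θ = 360°·(11.4 d)/(29.530 d) = 139.0°.
Illuminated fraction = (1 − cos 139.0°)/2 = (1 − (-0.754))/2 ≈ 0.877, so 88%.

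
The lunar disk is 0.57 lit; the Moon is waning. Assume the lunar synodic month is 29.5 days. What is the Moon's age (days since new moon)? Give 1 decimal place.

21.5 days

cos θ = 1 − 2f = -0.140, giving a principal value of 98.0°.
Since the Moon is past full (waning), take the reflex angle: θ = 360° − 98.0° = 262.0°.
That fraction of the synodic month is 262.0/360 × 29.5 d ≈ 21.47 d.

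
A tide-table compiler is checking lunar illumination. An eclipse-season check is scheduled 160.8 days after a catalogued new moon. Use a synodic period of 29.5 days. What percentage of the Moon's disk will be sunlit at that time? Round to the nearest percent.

98%

Reduce mod P: 160.8 − 5×29.5 = 13.30 d into the current lunation.
Phase angle: θ = 360°·(13.30 d)/(29.5 d) = 162.3°.
With cos θ = (-0.953), the lit fraction is (1 − (-0.953))/2 ≈ 0.976, so 98%.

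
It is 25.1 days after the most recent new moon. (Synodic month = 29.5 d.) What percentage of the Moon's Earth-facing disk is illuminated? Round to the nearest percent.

Elongation θ = 360° × 25.1/29.5 ≈ 306.3°.
With cos θ = 0.592, the lit fraction is (1 − 0.592)/2 ≈ 0.204, so 20%.

20%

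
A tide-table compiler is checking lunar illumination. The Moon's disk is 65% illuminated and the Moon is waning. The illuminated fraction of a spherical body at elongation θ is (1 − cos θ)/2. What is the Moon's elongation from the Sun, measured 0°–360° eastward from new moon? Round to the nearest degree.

Invert f = (1 − cos θ)/2 to get cos θ = 1 − 2(0.65) = -0.300, hence θ₀ = arccos -0.300 = 107.5°.
Waning ⇒ past full, so θ = 360° − 107.5° = 252.5°.

253°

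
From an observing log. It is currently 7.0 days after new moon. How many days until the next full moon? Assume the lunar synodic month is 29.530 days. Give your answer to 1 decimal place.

7.8 days

Full moon occurs at elongation 180°, i.e. at age 29.530 × 180/360 = 14.765 d.
That is 14.765 − 7.0 = 7.765 days ahead.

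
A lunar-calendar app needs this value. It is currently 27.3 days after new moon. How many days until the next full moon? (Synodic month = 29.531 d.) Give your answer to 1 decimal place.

17.0 days

Full moon is 0.5 of the way through the cycle: age 0.5 × 29.531 = 14.765 d.
This lunation's full moon (14.765 d) has passed, so add one period: 44.296 − 27.3 = 16.996 days.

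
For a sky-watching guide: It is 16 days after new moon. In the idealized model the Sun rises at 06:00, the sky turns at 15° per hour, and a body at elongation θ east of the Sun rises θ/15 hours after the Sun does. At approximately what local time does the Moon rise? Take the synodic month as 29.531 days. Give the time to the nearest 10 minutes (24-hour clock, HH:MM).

19:00

Phase angle: θ = 360°·(16 d)/(29.531 d) = 195.0°.
The Moon trails the Sun by θ/15 = 195.0/15 ≈ 13.00 hours.
06:00 + 13.003 h ≈ 19:00 → 19:00 to the nearest ten minutes.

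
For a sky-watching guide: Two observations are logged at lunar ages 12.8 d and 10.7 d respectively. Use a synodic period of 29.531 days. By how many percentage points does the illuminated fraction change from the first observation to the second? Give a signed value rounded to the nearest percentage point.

-13 pp

θ₁ = 360° × 12.8/29.531 = 156.0°, f₁ = (1 − cos θ₁)/2 = 0.957.
θ₂ = 360° × 10.7/29.531 = 130.4°, f₂ = (1 − cos θ₂)/2 = 0.824.
Change = f₂ − f₁ = -0.133 → -13 percentage points.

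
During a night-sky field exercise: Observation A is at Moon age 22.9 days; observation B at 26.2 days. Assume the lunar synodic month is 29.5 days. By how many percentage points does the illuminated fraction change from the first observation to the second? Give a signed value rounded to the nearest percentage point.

θ₁ = 360° × 22.9/29.5 = 279.5°, f₁ = (1 − cos θ₁)/2 = 0.418.
θ₂ = 360° × 26.2/29.5 = 319.7°, f₂ = (1 − cos θ₂)/2 = 0.119.
Change = f₂ − f₁ = -0.299 → -30 percentage points.

-30 percentage points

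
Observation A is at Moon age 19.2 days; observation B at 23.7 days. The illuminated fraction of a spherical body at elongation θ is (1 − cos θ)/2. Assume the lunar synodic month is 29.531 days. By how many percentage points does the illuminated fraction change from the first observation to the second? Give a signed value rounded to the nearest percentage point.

First observation: θ = 360°·19.2/29.531 = 234.1°, so f = 0.793.
Second observation: θ = 288.9°, f = 0.338.
Δf = 0.338 − 0.793 = -0.456, i.e. -46 pp.

-46 pp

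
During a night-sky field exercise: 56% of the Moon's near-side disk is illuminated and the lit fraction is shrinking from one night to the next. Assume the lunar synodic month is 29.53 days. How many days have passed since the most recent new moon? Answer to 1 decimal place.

21.6 days

cos θ = 1 − 2f = -0.120, giving a principal value of 96.9°.
Waning ⇒ past full, so θ = 360° − 96.9° = 263.1°.
That fraction of the synodic month is 263.1/360 × 29.53 d ≈ 21.58 d.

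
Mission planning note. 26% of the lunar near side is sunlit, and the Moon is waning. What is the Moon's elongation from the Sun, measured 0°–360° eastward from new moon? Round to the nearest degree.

299°

cos θ = 1 − 2f = 0.480, giving a principal value of 61.3°.
Since the Moon is past full (waning), take the reflex angle: θ = 360° − 61.3° = 298.7°.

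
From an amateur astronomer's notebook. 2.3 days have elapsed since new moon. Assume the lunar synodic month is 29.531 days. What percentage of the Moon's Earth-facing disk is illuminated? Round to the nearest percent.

The Moon has covered 2.3/29.531 of its cycle, so θ ≈ 360° × 2.3/29.531 = 28.0°.
With cos θ = 0.883, the lit fraction is (1 − 0.883)/2 ≈ 0.059, so 6%.

6%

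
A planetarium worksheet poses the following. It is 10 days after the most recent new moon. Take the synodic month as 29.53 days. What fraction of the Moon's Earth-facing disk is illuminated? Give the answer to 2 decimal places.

0.76

Elongation θ = 360° × 10/29.53 ≈ 121.9°.
With cos θ = (-0.529), the lit fraction is (1 − (-0.529))/2 ≈ 0.764.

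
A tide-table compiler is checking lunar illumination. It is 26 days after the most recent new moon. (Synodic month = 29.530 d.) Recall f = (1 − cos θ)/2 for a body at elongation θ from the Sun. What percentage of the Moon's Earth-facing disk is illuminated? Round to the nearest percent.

The Moon has covered 26/29.530 of its cycle, so θ ≈ 360° × 26/29.530 = 317.0°.
Illuminated fraction = (1 − cos 317.0°)/2 = (1 − 0.731)/2 ≈ 0.135, so 13%.

13%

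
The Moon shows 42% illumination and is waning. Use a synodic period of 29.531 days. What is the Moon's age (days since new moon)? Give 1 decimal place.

22.9 days

cos θ = 1 − 2f = 0.160, giving a principal value of 80.8°.
A waning Moon lies in 180°–360°, so θ = 360° − 80.8° = 279.2°.
Age = 29.531 × 279.2°/360° ≈ 22.90 days.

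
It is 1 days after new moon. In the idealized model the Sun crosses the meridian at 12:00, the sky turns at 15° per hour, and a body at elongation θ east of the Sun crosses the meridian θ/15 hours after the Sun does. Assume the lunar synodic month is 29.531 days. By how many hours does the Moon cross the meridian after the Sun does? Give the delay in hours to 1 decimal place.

0.8 h

Elongation θ = 360° × 1/29.531 ≈ 12.2°.
Delay after the Sun = 12.2° / (15°/h) ≈ 0.81 h.
So the Moon crosses the meridian 0.81 h after the Sun.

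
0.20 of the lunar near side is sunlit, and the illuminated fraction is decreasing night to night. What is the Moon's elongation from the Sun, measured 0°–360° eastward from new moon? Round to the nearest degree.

Invert f = (1 − cos θ)/2 to get cos θ = 1 − 2(0.20) = 0.600, hence θ₀ = arccos 0.600 = 53.1°.
Waning ⇒ past full, so θ = 360° − 53.1° = 306.9°.

307°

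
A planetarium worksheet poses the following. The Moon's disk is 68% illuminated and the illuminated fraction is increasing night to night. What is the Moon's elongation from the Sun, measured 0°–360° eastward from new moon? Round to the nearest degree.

Invert f = (1 − cos θ)/2 to get cos θ = 1 − 2(0.68) = -0.360, hence θ₀ = arccos -0.360 = 111.1°.
Waxing ⇒ before full, so θ = 111.1°.

111°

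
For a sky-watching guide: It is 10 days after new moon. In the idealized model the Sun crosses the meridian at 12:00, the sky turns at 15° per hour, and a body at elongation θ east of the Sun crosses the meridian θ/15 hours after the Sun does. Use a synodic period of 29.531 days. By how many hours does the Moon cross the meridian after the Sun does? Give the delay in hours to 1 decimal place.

8.1 h

Elongation θ = 360° × 10/29.531 ≈ 121.9°.
The Moon trails the Sun by θ/15 = 121.9/15 ≈ 8.13 hours.
So the Moon crosses the meridian 8.13 h after the Sun.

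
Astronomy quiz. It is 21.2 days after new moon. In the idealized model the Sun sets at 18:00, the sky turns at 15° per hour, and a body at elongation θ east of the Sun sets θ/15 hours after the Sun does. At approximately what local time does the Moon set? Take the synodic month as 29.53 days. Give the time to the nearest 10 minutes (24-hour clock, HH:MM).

11:10

Elongation θ = 360° × 21.2/29.53 ≈ 258.4°.
The Moon trails the Sun by θ/15 = 258.4/15 ≈ 17.23 hours.
18:00 + 17.230 h ≈ 11:14 → 11:10 to the nearest ten minutes.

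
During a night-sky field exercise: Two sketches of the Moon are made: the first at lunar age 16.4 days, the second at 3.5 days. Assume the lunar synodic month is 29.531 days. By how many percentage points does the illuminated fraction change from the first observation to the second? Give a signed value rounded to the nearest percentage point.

θ₁ = 360° × 16.4/29.531 = 199.9°, f₁ = (1 − cos θ₁)/2 = 0.970.
θ₂ = 360° × 3.5/29.531 = 42.7°, f₂ = (1 − cos θ₂)/2 = 0.132.
Change = f₂ − f₁ = -0.838 → -84 percentage points.

-84 percentage points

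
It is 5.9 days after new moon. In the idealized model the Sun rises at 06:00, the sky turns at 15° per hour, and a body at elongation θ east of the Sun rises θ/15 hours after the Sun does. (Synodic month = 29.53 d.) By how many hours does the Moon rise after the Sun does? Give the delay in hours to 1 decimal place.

4.8 h

Phase angle: θ = 360°·(5.9 d)/(29.53 d) = 71.9°.
Delay after the Sun = 71.9° / (15°/h) ≈ 4.80 h.
So the Moon rises 4.80 h after the Sun.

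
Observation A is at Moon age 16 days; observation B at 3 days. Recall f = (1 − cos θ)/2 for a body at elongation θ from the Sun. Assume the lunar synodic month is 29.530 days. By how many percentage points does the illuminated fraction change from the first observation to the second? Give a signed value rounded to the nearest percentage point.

First observation: θ = 360°·16/29.530 = 195.1°, so f = 0.983.
Second observation: θ = 36.6°, f = 0.098.
Δf = 0.098 − 0.983 = -0.884, i.e. -88 pp.

-88 pp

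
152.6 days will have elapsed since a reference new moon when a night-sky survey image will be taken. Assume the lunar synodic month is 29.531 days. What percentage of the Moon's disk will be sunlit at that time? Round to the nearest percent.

25%

Reduce mod P: 152.6 − 5×29.531 = 4.94 d into the current lunation.
The Moon has covered 4.94/29.531 of its cycle, so θ ≈ 360° × 4.94/29.531 = 60.3°.
Illuminated fraction = (1 − cos 60.3°)/2 = (1 − 0.496)/2 ≈ 0.252, so 25%.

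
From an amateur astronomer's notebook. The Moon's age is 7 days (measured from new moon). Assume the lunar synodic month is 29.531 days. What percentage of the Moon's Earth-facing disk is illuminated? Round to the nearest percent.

The Moon has covered 7/29.531 of its cycle, so θ ≈ 360° × 7/29.531 = 85.3°.
Illuminated fraction = (1 − cos 85.3°)/2 = (1 − 0.081)/2 ≈ 0.459, so 46%.

46%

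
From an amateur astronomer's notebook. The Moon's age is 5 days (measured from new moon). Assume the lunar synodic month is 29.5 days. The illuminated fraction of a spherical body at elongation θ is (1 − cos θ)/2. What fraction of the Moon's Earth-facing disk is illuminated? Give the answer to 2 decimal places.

Phase angle: θ = 360°·(5 d)/(29.5 d) = 61.0°.
With cos θ = 0.485, the lit fraction is (1 − 0.485)/2 ≈ 0.258.

0.26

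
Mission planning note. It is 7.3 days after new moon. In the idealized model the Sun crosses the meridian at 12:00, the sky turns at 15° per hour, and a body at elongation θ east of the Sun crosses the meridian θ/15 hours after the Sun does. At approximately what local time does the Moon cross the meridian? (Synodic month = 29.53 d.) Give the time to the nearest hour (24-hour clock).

The Moon has covered 7.3/29.53 of its cycle, so θ ≈ 360° × 7.3/29.53 = 89.0°.
The Moon trails the Sun by θ/15 = 89.0/15 ≈ 5.93 hours.
12:00 + 5.93 h ≈ 17:56 → 18:00 to the nearest hour.

18:00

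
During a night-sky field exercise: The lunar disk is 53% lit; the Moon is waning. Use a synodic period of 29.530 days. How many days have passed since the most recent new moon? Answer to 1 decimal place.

21.9 days

cos θ = 1 − 2f = -0.060, giving a principal value of 93.4°.
Since the Moon is past full (waning), take the reflex angle: θ = 360° − 93.4° = 266.6°.
Age = 29.530 × 266.6°/360° ≈ 21.87 days.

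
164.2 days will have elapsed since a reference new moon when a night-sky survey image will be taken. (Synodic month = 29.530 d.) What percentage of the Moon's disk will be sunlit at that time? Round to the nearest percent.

96%

Reduce mod P: 164.2 − 5×29.530 = 16.55 d into the current lunation.
Elongation θ = 360° × 16.55/29.530 ≈ 201.8°.
With cos θ = (-0.929), the lit fraction is (1 − (-0.929))/2 ≈ 0.964, so 96%.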